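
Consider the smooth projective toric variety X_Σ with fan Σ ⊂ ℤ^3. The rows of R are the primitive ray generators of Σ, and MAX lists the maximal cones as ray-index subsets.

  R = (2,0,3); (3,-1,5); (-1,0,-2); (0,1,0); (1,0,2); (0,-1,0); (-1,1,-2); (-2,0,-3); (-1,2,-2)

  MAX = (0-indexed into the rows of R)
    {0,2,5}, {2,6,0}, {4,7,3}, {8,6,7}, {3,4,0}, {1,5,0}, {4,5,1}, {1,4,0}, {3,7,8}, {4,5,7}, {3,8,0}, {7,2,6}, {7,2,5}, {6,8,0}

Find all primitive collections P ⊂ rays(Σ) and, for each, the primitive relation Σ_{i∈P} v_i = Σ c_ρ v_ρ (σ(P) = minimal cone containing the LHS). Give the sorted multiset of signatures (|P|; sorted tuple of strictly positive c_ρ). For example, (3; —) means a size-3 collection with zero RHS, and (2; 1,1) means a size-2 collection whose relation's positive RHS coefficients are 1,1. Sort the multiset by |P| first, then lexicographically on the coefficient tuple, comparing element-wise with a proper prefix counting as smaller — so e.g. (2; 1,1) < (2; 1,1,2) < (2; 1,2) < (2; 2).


The 16 primitive collections of Σ (r=9, n=3):

  • {0,7}:  v_{0} + v_{7} = 0 — sig = (2; —)
  • {2,4}:  v_{2} + v_{4} = 0 — sig = (2; —)
  • {3,5}:  v_{3} + v_{5} = 0 — sig = (2; —)
  • {1,6}:  v_{1} + v_{6} = v_{0} — sig = (2; 1)
  • {2,3}:  v_{2} + v_{3} = v_{6} — sig = (2; 1)
  • {3,6}:  v_{3} + v_{6} = v_{8} — sig = (2; 1)
  • {4,6}:  v_{4} + v_{6} = v_{3} — sig = (2; 1)
  • {5,6}:  v_{5} + v_{6} = v_{2} — sig = (2; 1)
  • {5,8}:  v_{5} + v_{8} = v_{6} — sig = (2; 1)
  • {1,2}:  v_{1} + v_{2} = v_{0} + v_{5} — sig = (2; 1,1)
  • {1,3}:  v_{1} + v_{3} = v_{0} + v_{4} — sig = (2; 1,1)
  • {1,7}:  v_{1} + v_{7} = v_{4} + v_{5} — sig = (2; 1,1)
  • {1,8}:  v_{1} + v_{8} = v_{0} + v_{3} — sig = (2; 1,1)
  • {2,8}:  v_{2} + v_{8} = 2·v_{6} — sig = (2; 2)
  • {4,8}:  v_{4} + v_{8} = 2·v_{3} — sig = (2; 2)
  • {0,4,5}:  v_{0} + v_{4} + v_{5} = v_{1} — sig = (3; 1)

Sorted signature multiset PRS(X):
[(2; —), (2; —), (2; —), (2; 1), (2; 1), (2; 1), (2; 1), (2; 1), (2; 1), (2; 1,1), (2; 1,1), (2; 1,1), (2; 1,1), (2; 2), (2; 2), (3; 1)]


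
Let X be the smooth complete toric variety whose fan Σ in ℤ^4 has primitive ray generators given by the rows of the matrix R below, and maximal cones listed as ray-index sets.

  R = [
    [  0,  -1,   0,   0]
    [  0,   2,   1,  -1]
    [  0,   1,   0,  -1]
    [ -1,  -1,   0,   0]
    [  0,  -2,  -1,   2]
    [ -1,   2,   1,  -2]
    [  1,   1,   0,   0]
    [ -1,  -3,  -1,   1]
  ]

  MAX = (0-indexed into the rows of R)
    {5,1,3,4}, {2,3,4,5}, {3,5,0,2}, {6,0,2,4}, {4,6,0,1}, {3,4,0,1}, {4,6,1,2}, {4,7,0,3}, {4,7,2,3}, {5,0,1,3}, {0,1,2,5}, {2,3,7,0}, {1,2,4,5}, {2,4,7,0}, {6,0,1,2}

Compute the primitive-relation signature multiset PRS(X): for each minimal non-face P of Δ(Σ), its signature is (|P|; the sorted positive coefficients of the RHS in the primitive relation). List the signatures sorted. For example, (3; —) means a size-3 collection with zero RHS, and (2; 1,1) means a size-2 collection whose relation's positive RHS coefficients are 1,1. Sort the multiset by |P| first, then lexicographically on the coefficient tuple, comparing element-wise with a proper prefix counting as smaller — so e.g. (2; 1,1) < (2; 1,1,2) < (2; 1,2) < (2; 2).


Σ has 9 primitive collections:

  P={3,6}:  v_{3} + v_{6} = 0  ⟹  sig = (2; —)
  P={1,7}:  v_{1} + v_{7} = v_{3}  ⟹  sig = (2; 1)
  P={5,6}:  v_{5} + v_{6} = v_{1} + v_{2}  ⟹  sig = (2; 1,1)
  P={6,7}:  v_{6} + v_{7} = v_{0} + v_{2} + v_{4}  ⟹  sig = (2; 1,1,1)
  P={5,7}:  v_{5} + v_{7} = v_{2} + 2·v_{3}  ⟹  sig = (2; 1,2)
  P={0,4,5}:  v_{0} + v_{4} + v_{5} = v_{3}  ⟹  sig = (3; 1)
  P={1,2,3}:  v_{1} + v_{2} + v_{3} = v_{5}  ⟹  sig = (3; 1)
  P={0,1,2,4}:  v_{0} + v_{1} + v_{2} + v_{4} = 0  ⟹  sig = (4; —)
  P={0,2,3,4}:  v_{0} + v_{2} + v_{3} + v_{4} = v_{7}  ⟹  sig = (4; 1)

so the primitive-relation signature multiset is
{ (2; —),  (2; 1),  (2; 1,1),  (2; 1,1,1),  (2; 1,2),  (3; 1) ×2,  (4; —),  (4; 1) }


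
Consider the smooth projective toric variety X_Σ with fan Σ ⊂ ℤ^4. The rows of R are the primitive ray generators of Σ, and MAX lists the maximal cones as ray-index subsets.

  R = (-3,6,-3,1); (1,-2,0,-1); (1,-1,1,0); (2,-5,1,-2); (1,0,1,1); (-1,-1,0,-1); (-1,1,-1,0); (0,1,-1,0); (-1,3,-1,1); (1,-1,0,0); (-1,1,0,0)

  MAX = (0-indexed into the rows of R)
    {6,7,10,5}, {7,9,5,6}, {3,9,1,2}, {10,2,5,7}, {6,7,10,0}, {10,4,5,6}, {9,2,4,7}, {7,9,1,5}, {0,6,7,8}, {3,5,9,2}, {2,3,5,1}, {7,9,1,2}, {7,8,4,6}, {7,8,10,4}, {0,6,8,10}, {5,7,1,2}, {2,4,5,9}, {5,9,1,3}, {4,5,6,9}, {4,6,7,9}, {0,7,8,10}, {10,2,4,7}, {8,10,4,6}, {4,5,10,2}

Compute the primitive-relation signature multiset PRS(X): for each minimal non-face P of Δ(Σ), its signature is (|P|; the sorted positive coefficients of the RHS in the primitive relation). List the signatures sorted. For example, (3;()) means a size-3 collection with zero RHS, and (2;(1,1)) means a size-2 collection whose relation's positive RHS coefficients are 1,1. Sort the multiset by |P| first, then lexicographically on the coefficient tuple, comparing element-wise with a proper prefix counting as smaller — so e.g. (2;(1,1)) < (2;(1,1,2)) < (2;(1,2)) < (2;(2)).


Minimal non-faces — 25 found among 11 rays, 24 max cones:

  P={2,6}:  v_{2} + v_{6} = 0  ⟹  sig = (2;())
  P={9,10}:  v_{9} + v_{10} = 0  ⟹  sig = (2;())
  P={1,8}:  v_{1} + v_{8} = v_{7}  ⟹  sig = (2;(1))
  P={3,8}:  v_{3} + v_{8} = v_{1}  ⟹  sig = (2;(1))
  P={1,4}:  v_{1} + v_{4} = v_{2} + v_{9}  ⟹  sig = (2;(1,1))
  P={5,8}:  v_{5} + v_{8} = v_{6} + v_{10}  ⟹  sig = (2;(1,1))
  P={0,2}:  v_{0} + v_{2} = v_{7} + v_{8} + v_{10}  ⟹  sig = (2;(1,1,1))
  P={0,9}:  v_{0} + v_{9} = v_{6} + v_{7} + v_{8}  ⟹  sig = (2;(1,1,1))
  P={1,6}:  v_{1} + v_{6} = v_{5} + v_{7} + v_{9}  ⟹  sig = (2;(1,1,1))
  P={1,10}:  v_{1} + v_{10} = v_{2} + v_{5} + v_{7}  ⟹  sig = (2;(1,1,1))
  P={2,8}:  v_{2} + v_{8} = v_{4} + v_{7} + v_{10}  ⟹  sig = (2;(1,1,1))
  P={3,6}:  v_{3} + v_{6} = v_{1} + v_{5} + v_{9}  ⟹  sig = (2;(1,1,1))
  P={3,10}:  v_{3} + v_{10} = v_{1} + v_{2} + v_{5}  ⟹  sig = (2;(1,1,1))
  P={8,9}:  v_{8} + v_{9} = v_{4} + v_{6} + v_{7}  ⟹  sig = (2;(1,1,1))
  P={0,1}:  v_{0} + v_{1} = v_{6} + 2·v_{7} + v_{10}  ⟹  sig = (2;(1,1,2))
  P={0,3}:  v_{0} + v_{3} = v_{5} + 2·v_{7}  ⟹  sig = (2;(1,2))
  P={0,5}:  v_{0} + v_{5} = 2·v_{6} + v_{7} + 2·v_{10}  ⟹  sig = (2;(1,2,2))
  P={3,4}:  v_{3} + v_{4} = 2·v_{2} + v_{5} + 2·v_{9}  ⟹  sig = (2;(1,2,2))
  P={0,4}:  v_{0} + v_{4} = 2·v_{8}  ⟹  sig = (2;(2))
  P={3,7}:  v_{3} + v_{7} = 2·v_{1}  ⟹  sig = (2;(2))
  P={4,5,7}:  v_{4} + v_{5} + v_{7} = 0  ⟹  sig = (3;())
  P={1,2,5,9}:  v_{1} + v_{2} + v_{5} + v_{9} = v_{3}  ⟹  sig = (4;(1))
  P={2,5,7,9}:  v_{2} + v_{5} + v_{7} + v_{9} = v_{1}  ⟹  sig = (4;(1))
  P={4,6,7,10}:  v_{4} + v_{6} + v_{7} + v_{10} = v_{8}  ⟹  sig = (4;(1))
  P={6,7,8,10}:  v_{6} + v_{7} + v_{8} + v_{10} = v_{0}  ⟹  sig = (4;(1))

Sorted signature multiset PRS(X):
{ (2;()) ×2,  (2;(1)) ×2,  (2;(1,1)) ×2,  (2;(1,1,1)) ×8,  (2;(1,1,2)),  (2;(1,2)),  (2;(1,2,2)) ×2,  (2;(2)) ×2,  (3;()),  (4;(1)) ×4 }


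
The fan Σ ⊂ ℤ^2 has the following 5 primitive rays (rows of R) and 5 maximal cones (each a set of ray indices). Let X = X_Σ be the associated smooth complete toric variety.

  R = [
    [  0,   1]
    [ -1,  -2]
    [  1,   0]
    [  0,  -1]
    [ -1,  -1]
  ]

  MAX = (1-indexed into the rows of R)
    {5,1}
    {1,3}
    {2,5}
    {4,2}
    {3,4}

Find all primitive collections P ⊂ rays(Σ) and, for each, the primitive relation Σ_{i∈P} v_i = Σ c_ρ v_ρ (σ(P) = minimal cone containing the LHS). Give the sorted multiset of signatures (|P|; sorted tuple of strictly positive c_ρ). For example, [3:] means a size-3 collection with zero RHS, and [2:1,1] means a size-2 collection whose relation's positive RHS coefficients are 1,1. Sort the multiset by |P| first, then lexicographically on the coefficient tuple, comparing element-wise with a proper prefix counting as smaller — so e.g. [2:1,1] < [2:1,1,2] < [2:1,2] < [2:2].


|primitive collections| = 5. Relations:

  {1,4}:  v_{1} + v_{4} = 0 — sig = [2:]
  {1,2}:  v_{1} + v_{2} = v_{5} — sig = [2:1]
  {3,5}:  v_{3} + v_{5} = v_{4} — sig = [2:1]
  {4,5}:  v_{4} + v_{5} = v_{2} — sig = [2:1]
  {2,3}:  v_{2} + v_{3} = 2·v_{4} — sig = [2:2]

Signatures (|P|; sorted positive RHS coefficients), sorted:
    |P|=2: 5 collections, coeffs (), (1), (1), (1), (2)


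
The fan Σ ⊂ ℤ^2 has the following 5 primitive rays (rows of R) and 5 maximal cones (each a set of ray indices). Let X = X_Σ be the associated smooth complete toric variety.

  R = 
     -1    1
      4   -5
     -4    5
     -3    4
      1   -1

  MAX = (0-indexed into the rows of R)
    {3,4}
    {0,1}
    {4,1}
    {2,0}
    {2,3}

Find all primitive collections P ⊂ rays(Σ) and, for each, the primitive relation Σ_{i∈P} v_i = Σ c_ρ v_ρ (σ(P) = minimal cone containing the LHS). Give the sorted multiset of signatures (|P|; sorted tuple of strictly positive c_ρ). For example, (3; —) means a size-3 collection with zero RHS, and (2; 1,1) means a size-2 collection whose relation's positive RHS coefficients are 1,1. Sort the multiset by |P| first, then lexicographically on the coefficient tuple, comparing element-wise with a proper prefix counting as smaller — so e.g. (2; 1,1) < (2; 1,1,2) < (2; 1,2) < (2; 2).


5 minimal non-faces of Δ(Σ) (on 5 rays):

  P = {0,4}:  v_{0} + v_{4} = 0 ; sig = (2; —)
  P = {1,2}:  v_{1} + v_{2} = 0 ; sig = (2; —)
  P = {0,3}:  v_{0} + v_{3} = v_{2} ; sig = (2; 1)
  P = {1,3}:  v_{1} + v_{3} = v_{4} ; sig = (2; 1)
  P = {2,4}:  v_{2} + v_{4} = v_{3} ; sig = (2; 1)

Signatures (|P|; sorted positive RHS coefficients), sorted:
    (2; —)
    (2; —)
    (2; 1)
    (2; 1)
    (2; 1)


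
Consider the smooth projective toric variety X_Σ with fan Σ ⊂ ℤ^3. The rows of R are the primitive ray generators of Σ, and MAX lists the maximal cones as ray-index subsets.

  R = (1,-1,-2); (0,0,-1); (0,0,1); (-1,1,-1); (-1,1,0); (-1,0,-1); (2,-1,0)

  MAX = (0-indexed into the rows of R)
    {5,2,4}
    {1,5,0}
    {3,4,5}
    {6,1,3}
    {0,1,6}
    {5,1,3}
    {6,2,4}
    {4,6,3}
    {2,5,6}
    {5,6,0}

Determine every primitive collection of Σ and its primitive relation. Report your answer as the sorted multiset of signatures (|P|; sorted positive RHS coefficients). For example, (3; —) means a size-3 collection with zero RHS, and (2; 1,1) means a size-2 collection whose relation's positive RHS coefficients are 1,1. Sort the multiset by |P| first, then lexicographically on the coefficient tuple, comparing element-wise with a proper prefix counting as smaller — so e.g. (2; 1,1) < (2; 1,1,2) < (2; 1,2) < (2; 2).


The 9 primitive collections of Σ (r=7, n=3):

  P={1,2}:  v_{1} + v_{2} = 0  so sig = (2; —)
  P={1,4}:  v_{1} + v_{4} = v_{3}  so sig = (2; 1)
  P={2,3}:  v_{2} + v_{3} = v_{4}  so sig = (2; 1)
  P={0,2}:  v_{0} + v_{2} = v_{5} + v_{6}  so sig = (2; 1,1)
  P={0,4}:  v_{0} + v_{4} = 2·v_{1}  so sig = (2; 2)
  P={0,3}:  v_{0} + v_{3} = 3·v_{1}  so sig = (2; 3)
  P={1,5,6}:  v_{1} + v_{5} + v_{6} = v_{0}  so sig = (3; 1)
  P={4,5,6}:  v_{4} + v_{5} + v_{6} = v_{1}  so sig = (3; 1)
  P={3,5,6}:  v_{3} + v_{5} + v_{6} = 2·v_{1}  so sig = (3; 2)

Sorted signature multiset PRS(X):
    (2; —)
    (2; 1)
    (2; 1)
    (2; 1,1)
    (2; 2)
    (2; 3)
    (3; 1)
    (3; 1)
    (3; 2)


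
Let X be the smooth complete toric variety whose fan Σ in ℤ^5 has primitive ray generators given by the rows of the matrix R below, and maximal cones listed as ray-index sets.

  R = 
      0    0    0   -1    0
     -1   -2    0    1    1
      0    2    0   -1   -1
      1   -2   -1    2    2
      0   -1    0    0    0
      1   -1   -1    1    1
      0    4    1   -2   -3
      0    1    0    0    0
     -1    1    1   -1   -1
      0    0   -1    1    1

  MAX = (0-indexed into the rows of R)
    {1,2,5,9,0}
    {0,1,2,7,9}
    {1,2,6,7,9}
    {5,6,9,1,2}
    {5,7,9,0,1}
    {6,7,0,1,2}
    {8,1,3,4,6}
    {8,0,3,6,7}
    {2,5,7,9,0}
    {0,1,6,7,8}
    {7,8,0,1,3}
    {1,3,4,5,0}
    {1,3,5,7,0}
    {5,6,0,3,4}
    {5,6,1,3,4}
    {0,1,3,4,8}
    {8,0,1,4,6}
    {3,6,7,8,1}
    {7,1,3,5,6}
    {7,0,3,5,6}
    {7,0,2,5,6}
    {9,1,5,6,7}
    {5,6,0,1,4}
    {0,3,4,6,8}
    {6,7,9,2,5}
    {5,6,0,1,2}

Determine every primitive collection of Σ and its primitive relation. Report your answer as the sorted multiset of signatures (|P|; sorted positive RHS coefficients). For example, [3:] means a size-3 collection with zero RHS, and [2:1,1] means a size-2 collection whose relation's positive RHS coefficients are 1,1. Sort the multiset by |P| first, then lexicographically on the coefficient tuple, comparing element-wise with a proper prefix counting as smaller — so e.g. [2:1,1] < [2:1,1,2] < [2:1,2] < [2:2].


The 12 primitive collections of Σ (r=10, n=5):

  P={4,7}:  v_{4} + v_{7} = 0  ⇒ sig = [2:]
  P={5,8}:  v_{5} + v_{8} = 0  ⇒ sig = [2:]
  P={2,3}:  v_{2} + v_{3} = v_{5} + v_{7}  ⇒ sig = [2:1,1]
  P={4,9}:  v_{4} + v_{9} = v_{1} + v_{2} + v_{5}  ⇒ sig = [2:1,1,1]
  P={8,9}:  v_{8} + v_{9} = v_{1} + v_{2} + v_{7}  ⇒ sig = [2:1,1,1]
  P={2,4}:  v_{2} + v_{4} = v_{0} + v_{1} + v_{5} + v_{6}  ⇒ sig = [2:1,1,1,1]
  P={2,8}:  v_{2} + v_{8} = v_{0} + v_{1} + v_{6} + v_{7}  ⇒ sig = [2:1,1,1,1]
  P={3,9}:  v_{3} + v_{9} = v_{1} + 2·v_{5} + 2·v_{7}  ⇒ sig = [2:1,2,2]
  P={0,6,9}:  v_{0} + v_{6} + v_{9} = 2·v_{2}  ⇒ sig = [3:2]
  P={0,1,3,6}:  v_{0} + v_{1} + v_{3} + v_{6} = 0  ⇒ sig = [4:]
  P={1,2,5,7}:  v_{1} + v_{2} + v_{5} + v_{7} = v_{9}  ⇒ sig = [4:1]
  P={0,1,5,6,7}:  v_{0} + v_{1} + v_{5} + v_{6} + v_{7} = v_{2}  ⇒ sig = [5:1]

Sorted signature multiset PRS(X):
    |P|=2: 8 collections, coeffs (), (), (1,1), (1,1,1), (1,1,1), (1,1,1,1), (1,1,1,1), (1,2,2)
    |P|=3: 1 collection, coeffs (2)
    |P|=4: 2 collections, coeffs (), (1)
    |P|=5: 1 collection, coeffs (1)


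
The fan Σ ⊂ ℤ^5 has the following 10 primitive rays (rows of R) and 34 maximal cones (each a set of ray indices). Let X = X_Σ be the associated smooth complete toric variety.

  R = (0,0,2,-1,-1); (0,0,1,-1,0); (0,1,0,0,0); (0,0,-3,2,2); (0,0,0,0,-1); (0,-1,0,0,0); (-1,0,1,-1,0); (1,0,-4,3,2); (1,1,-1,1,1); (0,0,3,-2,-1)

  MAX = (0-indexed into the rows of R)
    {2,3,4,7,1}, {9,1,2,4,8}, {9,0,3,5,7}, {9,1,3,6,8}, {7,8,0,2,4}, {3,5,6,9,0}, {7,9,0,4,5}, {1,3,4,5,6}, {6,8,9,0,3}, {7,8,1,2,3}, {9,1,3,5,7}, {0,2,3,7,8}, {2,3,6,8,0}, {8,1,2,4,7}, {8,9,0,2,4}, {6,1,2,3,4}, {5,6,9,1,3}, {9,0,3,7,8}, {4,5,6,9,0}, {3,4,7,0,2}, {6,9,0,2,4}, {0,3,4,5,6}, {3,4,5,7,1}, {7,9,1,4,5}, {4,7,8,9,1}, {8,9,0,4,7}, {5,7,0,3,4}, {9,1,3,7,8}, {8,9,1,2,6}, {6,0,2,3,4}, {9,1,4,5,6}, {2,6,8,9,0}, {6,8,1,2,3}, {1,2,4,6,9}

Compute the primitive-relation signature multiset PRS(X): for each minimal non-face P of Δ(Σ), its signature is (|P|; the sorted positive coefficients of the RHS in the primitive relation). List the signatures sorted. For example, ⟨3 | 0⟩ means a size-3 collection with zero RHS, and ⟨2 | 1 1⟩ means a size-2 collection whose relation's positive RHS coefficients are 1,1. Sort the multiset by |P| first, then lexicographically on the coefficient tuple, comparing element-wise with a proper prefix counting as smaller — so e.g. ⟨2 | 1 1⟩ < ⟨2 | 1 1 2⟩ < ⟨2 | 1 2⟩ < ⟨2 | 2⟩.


|primitive collections| = 9. Relations:

  P={2,5}:  v_{2} + v_{5} = 0  ⇒ sig = ⟨2 | 0⟩
  P={0,1}:  v_{0} + v_{1} = v_{9}  ⇒ sig = ⟨2 | 1⟩
  P={6,7}:  v_{6} + v_{7} = v_{3}  ⇒ sig = ⟨2 | 1⟩
  P={5,8}:  v_{5} + v_{8} = v_{7} + v_{9}  ⇒ sig = ⟨2 | 1 1⟩
  P={3,4,9}:  v_{3} + v_{4} + v_{9} = 0  ⇒ sig = ⟨3 | 0⟩
  P={2,7,9}:  v_{2} + v_{7} + v_{9} = v_{8}  ⇒ sig = ⟨3 | 1⟩
  P={4,6,8}:  v_{4} + v_{6} + v_{8} = v_{2}  ⇒ sig = ⟨3 | 1⟩
  P={2,3,9}:  v_{2} + v_{3} + v_{9} = v_{6} + v_{8}  ⇒ sig = ⟨3 | 1 1⟩
  P={3,4,8}:  v_{3} + v_{4} + v_{8} = v_{2} + v_{7}  ⇒ sig = ⟨3 | 1 1⟩

Signatures (|P|; sorted positive RHS coefficients), sorted:
    ⟨2 | 0⟩
    ⟨2 | 1⟩
    ⟨2 | 1⟩
    ⟨2 | 1 1⟩
    ⟨3 | 0⟩
    ⟨3 | 1⟩
    ⟨3 | 1⟩
    ⟨3 | 1 1⟩
    ⟨3 | 1 1⟩


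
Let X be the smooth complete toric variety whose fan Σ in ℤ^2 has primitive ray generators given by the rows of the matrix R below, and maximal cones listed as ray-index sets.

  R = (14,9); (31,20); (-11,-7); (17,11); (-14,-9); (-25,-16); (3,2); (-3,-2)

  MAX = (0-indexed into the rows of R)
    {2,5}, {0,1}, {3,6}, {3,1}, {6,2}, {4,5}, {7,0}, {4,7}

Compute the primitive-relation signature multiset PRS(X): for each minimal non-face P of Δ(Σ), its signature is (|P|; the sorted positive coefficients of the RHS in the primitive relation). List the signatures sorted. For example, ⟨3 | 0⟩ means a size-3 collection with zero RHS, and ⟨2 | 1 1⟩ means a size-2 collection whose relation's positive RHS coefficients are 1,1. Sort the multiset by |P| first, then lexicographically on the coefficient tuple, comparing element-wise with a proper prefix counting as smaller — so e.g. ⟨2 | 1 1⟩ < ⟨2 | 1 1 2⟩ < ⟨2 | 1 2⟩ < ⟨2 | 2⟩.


20 collections generate NE(X_Σ); each relation:

  • {0,4}:  v_{0} + v_{4} = 0  ⇒ sig = ⟨2 | 0⟩
  • {6,7}:  v_{6} + v_{7} = 0  ⇒ sig = ⟨2 | 0⟩
  • {0,2}:  v_{0} + v_{2} = v_{6}  ⇒ sig = ⟨2 | 1⟩
  • {0,3}:  v_{0} + v_{3} = v_{1}  ⇒ sig = ⟨2 | 1⟩
  • {0,5}:  v_{0} + v_{5} = v_{2}  ⇒ sig = ⟨2 | 1⟩
  • {0,6}:  v_{0} + v_{6} = v_{3}  ⇒ sig = ⟨2 | 1⟩
  • {1,4}:  v_{1} + v_{4} = v_{3}  ⇒ sig = ⟨2 | 1⟩
  • {2,4}:  v_{2} + v_{4} = v_{5}  ⇒ sig = ⟨2 | 1⟩
  • {2,7}:  v_{2} + v_{7} = v_{4}  ⇒ sig = ⟨2 | 1⟩
  • {3,4}:  v_{3} + v_{4} = v_{6}  ⇒ sig = ⟨2 | 1⟩
  • {3,7}:  v_{3} + v_{7} = v_{0}  ⇒ sig = ⟨2 | 1⟩
  • {4,6}:  v_{4} + v_{6} = v_{2}  ⇒ sig = ⟨2 | 1⟩
  • {1,2}:  v_{1} + v_{2} = v_{3} + v_{6}  ⇒ sig = ⟨2 | 1 1⟩
  • {3,5}:  v_{3} + v_{5} = v_{2} + v_{6}  ⇒ sig = ⟨2 | 1 1⟩
  • {1,5}:  v_{1} + v_{5} = 2·v_{6}  ⇒ sig = ⟨2 | 2⟩
  • {1,6}:  v_{1} + v_{6} = 2·v_{3}  ⇒ sig = ⟨2 | 2⟩
  • {1,7}:  v_{1} + v_{7} = 2·v_{0}  ⇒ sig = ⟨2 | 2⟩
  • {2,3}:  v_{2} + v_{3} = 2·v_{6}  ⇒ sig = ⟨2 | 2⟩
  • {5,6}:  v_{5} + v_{6} = 2·v_{2}  ⇒ sig = ⟨2 | 2⟩
  • {5,7}:  v_{5} + v_{7} = 2·v_{4}  ⇒ sig = ⟨2 | 2⟩

Hence PRS(X_Σ) =
    |P|=2: 20 collections, coeffs (), (), (1), (1), (1), (1), (1), (1), (1), (1), (1), (1), (1,1), (1,1), (2), (2), (2), (2), (2), (2)


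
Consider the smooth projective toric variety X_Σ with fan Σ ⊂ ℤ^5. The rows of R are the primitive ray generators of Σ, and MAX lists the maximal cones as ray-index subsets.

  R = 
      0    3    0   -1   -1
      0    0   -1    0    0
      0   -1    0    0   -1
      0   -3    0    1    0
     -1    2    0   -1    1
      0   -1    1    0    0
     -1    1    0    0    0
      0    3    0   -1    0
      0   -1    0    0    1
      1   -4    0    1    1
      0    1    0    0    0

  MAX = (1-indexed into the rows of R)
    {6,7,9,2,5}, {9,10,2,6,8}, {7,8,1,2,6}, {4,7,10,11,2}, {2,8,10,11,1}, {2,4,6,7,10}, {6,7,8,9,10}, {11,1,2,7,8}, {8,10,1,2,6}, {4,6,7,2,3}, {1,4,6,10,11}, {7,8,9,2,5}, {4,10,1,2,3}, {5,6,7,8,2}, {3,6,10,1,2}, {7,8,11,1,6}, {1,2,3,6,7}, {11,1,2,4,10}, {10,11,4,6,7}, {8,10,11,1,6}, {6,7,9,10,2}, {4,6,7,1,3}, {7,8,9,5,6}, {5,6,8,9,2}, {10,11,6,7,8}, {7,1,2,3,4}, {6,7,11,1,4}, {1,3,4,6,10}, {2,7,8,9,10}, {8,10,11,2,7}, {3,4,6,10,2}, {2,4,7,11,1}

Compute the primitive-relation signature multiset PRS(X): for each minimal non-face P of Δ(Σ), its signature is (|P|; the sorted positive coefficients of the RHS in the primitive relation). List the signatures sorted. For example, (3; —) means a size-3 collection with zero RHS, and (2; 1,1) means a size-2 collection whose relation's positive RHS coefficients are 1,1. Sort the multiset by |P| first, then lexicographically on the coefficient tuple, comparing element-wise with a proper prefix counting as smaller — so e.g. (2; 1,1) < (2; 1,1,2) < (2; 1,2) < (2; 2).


|primitive collections| = 18. Relations:

  {4,8}:  v_{4} + v_{8} = 0 — sig = (2; —)
  {3,11}:  v_{3} + v_{11} = v_{1} + v_{4} — sig = (2; 1,1)
  {1,9}:  v_{1} + v_{9} = v_{2} + v_{6} + v_{8} — sig = (2; 1,1,1)
  {3,8}:  v_{3} + v_{8} = v_{1} + v_{2} + v_{6} — sig = (2; 1,1,1)
  {5,11}:  v_{5} + v_{11} = v_{7} + v_{8} + v_{9} — sig = (2; 1,1,1)
  {9,11}:  v_{9} + v_{11} = v_{7} + v_{8} + v_{10} — sig = (2; 1,1,1)
  {4,5}:  v_{4} + v_{5} = v_{2} + v_{6} + v_{7} + v_{9} — sig = (2; 1,1,1,1)
  {4,9}:  v_{4} + v_{9} = v_{2} + v_{6} + v_{7} + v_{10} — sig = (2; 1,1,1,1)
  {3,5}:  v_{3} + v_{5} = 3·v_{2} + 3·v_{6} + v_{7} + v_{8} — sig = (2; 1,1,3,3)
  {1,5}:  v_{1} + v_{5} = 2·v_{2} + 2·v_{6} + v_{7} + 2·v_{8} — sig = (2; 1,2,2,2)
  {5,10}:  v_{5} + v_{10} = 2·v_{9} — sig = (2; 2)
  {3,9}:  v_{3} + v_{9} = 2·v_{2} + 2·v_{6} — sig = (2; 2,2)
  {1,7,10}:  v_{1} + v_{7} + v_{10} = 0 — sig = (3; —)
  {2,6,11}:  v_{2} + v_{6} + v_{11} = 0 — sig = (3; —)
  {3,7,10}:  v_{3} + v_{7} + v_{10} = v_{2} + v_{4} + v_{6} — sig = (3; 1,1,1)
  {1,2,4,6}:  v_{1} + v_{2} + v_{4} + v_{6} = v_{3} — sig = (4; 1)
  {2,6,7,8,9}:  v_{2} + v_{6} + v_{7} + v_{8} + v_{9} = v_{5} — sig = (5; 1)
  {2,6,7,8,10}:  v_{2} + v_{6} + v_{7} + v_{8} + v_{10} = v_{9} — sig = (5; 1)

Hence PRS(X_Σ) =
[(2; —), (2; 1,1), (2; 1,1,1), (2; 1,1,1), (2; 1,1,1), (2; 1,1,1), (2; 1,1,1,1), (2; 1,1,1,1), (2; 1,1,3,3), (2; 1,2,2,2), (2; 2), (2; 2,2), (3; —), (3; —), (3; 1,1,1), (4; 1), (5; 1), (5; 1)]


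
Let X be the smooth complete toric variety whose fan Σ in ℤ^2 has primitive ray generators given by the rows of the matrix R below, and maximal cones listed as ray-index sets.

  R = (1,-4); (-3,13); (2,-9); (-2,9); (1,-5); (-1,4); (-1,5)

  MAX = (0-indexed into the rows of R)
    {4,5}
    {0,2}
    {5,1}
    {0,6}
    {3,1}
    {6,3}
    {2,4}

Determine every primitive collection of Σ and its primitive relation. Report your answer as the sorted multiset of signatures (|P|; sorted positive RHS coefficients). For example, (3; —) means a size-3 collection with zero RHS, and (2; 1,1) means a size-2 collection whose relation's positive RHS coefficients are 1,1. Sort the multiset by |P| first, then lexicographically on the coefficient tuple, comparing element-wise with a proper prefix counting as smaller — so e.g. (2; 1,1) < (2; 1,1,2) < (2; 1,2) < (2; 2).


The 14 primitive collections of Σ (r=7, n=2):

  {0,5}:  v_{0} + v_{5} = 0 ; sig = (2; —)
  {2,3}:  v_{2} + v_{3} = 0 ; sig = (2; —)
  {4,6}:  v_{4} + v_{6} = 0 ; sig = (2; —)
  {0,1}:  v_{0} + v_{1} = v_{3} ; sig = (2; 1)
  {0,3}:  v_{0} + v_{3} = v_{6} ; sig = (2; 1)
  {0,4}:  v_{0} + v_{4} = v_{2} ; sig = (2; 1)
  {1,2}:  v_{1} + v_{2} = v_{5} ; sig = (2; 1)
  {2,5}:  v_{2} + v_{5} = v_{4} ; sig = (2; 1)
  {2,6}:  v_{2} + v_{6} = v_{0} ; sig = (2; 1)
  {3,4}:  v_{3} + v_{4} = v_{5} ; sig = (2; 1)
  {3,5}:  v_{3} + v_{5} = v_{1} ; sig = (2; 1)
  {5,6}:  v_{5} + v_{6} = v_{3} ; sig = (2; 1)
  {1,4}:  v_{1} + v_{4} = 2·v_{5} ; sig = (2; 2)
  {1,6}:  v_{1} + v_{6} = 2·v_{3} ; sig = (2; 2)

so the primitive-relation signature multiset is
{ (2; —) ×3,  (2; 1) ×9,  (2; 2) ×2 }


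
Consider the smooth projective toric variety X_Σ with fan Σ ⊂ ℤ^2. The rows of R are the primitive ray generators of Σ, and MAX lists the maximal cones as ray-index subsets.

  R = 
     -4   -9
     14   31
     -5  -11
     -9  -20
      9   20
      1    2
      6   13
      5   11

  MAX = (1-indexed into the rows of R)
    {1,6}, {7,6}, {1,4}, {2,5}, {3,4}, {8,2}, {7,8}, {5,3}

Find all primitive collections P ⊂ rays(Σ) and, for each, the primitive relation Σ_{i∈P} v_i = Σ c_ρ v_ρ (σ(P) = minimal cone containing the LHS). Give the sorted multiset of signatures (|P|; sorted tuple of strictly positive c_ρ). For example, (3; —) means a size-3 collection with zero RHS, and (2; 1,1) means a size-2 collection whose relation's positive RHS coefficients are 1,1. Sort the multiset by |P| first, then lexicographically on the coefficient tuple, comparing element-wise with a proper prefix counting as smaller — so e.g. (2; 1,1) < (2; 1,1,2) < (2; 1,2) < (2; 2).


Minimal non-faces — 20 found among 8 rays, 8 max cones:

  P = {3,8}:  v_{3} + v_{8} = 0 ; sig = (2; —)
  P = {4,5}:  v_{4} + v_{5} = 0 ; sig = (2; —)
  P = {1,3}:  v_{1} + v_{3} = v_{4} ; sig = (2; 1)
  P = {1,5}:  v_{1} + v_{5} = v_{8} ; sig = (2; 1)
  P = {1,8}:  v_{1} + v_{8} = v_{6} ; sig = (2; 1)
  P = {2,3}:  v_{2} + v_{3} = v_{5} ; sig = (2; 1)
  P = {2,4}:  v_{2} + v_{4} = v_{8} ; sig = (2; 1)
  P = {3,6}:  v_{3} + v_{6} = v_{1} ; sig = (2; 1)
  P = {3,7}:  v_{3} + v_{7} = v_{6} ; sig = (2; 1)
  P = {4,8}:  v_{4} + v_{8} = v_{1} ; sig = (2; 1)
  P = {5,8}:  v_{5} + v_{8} = v_{2} ; sig = (2; 1)
  P = {6,8}:  v_{6} + v_{8} = v_{7} ; sig = (2; 1)
  P = {4,7}:  v_{4} + v_{7} = v_{1} + v_{6} ; sig = (2; 1,1)
  P = {1,2}:  v_{1} + v_{2} = 2·v_{8} ; sig = (2; 2)
  P = {1,7}:  v_{1} + v_{7} = 2·v_{6} ; sig = (2; 2)
  P = {4,6}:  v_{4} + v_{6} = 2·v_{1} ; sig = (2; 2)
  P = {5,6}:  v_{5} + v_{6} = 2·v_{8} ; sig = (2; 2)
  P = {2,6}:  v_{2} + v_{6} = 3·v_{8} ; sig = (2; 3)
  P = {5,7}:  v_{5} + v_{7} = 3·v_{8} ; sig = (2; 3)
  P = {2,7}:  v_{2} + v_{7} = 4·v_{8} ; sig = (2; 4)

Signatures (|P|; sorted positive RHS coefficients), sorted:
    |P|=2: 20 collections, coeffs (), (), (1), (1), (1), (1), (1), (1), (1), (1), (1), (1), (1,1), (2), (2), (2), (2), (3), (3), (4)


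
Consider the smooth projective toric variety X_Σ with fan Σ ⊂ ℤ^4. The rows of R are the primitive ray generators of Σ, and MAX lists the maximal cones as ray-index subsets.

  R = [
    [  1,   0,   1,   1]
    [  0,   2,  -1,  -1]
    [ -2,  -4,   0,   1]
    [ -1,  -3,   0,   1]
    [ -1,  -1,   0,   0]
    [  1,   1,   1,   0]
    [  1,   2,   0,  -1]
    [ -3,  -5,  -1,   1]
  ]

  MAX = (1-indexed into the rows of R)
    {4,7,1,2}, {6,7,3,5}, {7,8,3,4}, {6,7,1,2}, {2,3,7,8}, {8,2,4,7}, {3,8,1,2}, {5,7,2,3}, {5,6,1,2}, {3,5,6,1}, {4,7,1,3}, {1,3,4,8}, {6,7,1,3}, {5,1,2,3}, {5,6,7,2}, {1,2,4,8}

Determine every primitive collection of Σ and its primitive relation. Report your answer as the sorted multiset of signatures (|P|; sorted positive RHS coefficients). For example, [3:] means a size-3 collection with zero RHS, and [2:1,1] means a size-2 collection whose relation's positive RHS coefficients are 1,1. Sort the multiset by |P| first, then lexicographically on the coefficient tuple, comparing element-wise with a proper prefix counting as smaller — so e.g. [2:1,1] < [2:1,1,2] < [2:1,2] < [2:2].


Σ has 9 primitive collections:

  • {4,5}:  v_{4} + v_{5} = v_{3}  ⇒ sig = [2:1]
  • {6,8}:  v_{6} + v_{8} = v_{3}  ⇒ sig = [2:1]
  • {4,6}:  v_{4} + v_{6} = v_{1} + v_{3} + v_{7}  ⇒ sig = [2:1,1,1]
  • {5,8}:  v_{5} + v_{8} = v_{2} + 2·v_{3}  ⇒ sig = [2:1,2]
  • {1,5,7}:  v_{1} + v_{5} + v_{7} = v_{6}  ⇒ sig = [3:1]
  • {1,7,8}:  v_{1} + v_{7} + v_{8} = v_{4}  ⇒ sig = [3:1]
  • {2,3,4}:  v_{2} + v_{3} + v_{4} = v_{8}  ⇒ sig = [3:1]
  • {2,3,6}:  v_{2} + v_{3} + v_{6} = v_{5}  ⇒ sig = [3:1]
  • {1,2,3,7}:  v_{1} + v_{2} + v_{3} + v_{7} = 0  ⇒ sig = [4:]

Sorted signature multiset PRS(X):
{ [2:1] ×2,  [2:1,1,1],  [2:1,2],  [3:1] ×4,  [4:] }


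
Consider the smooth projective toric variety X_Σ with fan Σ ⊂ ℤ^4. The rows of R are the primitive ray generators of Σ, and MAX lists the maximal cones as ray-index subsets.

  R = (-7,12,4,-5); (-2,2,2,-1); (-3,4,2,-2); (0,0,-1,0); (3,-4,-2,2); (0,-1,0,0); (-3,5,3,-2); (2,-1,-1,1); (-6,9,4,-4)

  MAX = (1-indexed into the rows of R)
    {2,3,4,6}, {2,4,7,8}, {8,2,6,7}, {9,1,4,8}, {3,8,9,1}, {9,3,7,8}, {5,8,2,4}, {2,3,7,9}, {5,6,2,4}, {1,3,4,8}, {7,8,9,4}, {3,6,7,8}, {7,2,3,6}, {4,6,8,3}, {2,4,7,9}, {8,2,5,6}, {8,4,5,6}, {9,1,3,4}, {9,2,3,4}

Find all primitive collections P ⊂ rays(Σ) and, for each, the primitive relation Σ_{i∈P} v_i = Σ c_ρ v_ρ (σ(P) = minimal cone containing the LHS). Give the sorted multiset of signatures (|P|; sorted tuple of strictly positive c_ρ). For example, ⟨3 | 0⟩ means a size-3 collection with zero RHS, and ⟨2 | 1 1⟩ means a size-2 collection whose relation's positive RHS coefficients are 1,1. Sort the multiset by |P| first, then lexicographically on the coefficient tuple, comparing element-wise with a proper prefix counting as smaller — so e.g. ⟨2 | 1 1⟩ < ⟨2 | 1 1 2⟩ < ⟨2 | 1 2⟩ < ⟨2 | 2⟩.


The 14 primitive collections of Σ (r=9, n=4):

  P={3,5}:  v_{3} + v_{5} = 0 — sig = ⟨2 | 0⟩
  P={5,7}:  v_{5} + v_{7} = v_{2} + v_{8} — sig = ⟨2 | 1 1⟩
  P={5,9}:  v_{5} + v_{9} = v_{4} + v_{7} — sig = ⟨2 | 1 1⟩
  P={1,2}:  v_{1} + v_{2} = v_{4} + v_{7} + v_{9} — sig = ⟨2 | 1 1 1⟩
  P={1,5}:  v_{1} + v_{5} = v_{4} + v_{8} + v_{9} — sig = ⟨2 | 1 1 1⟩
  P={1,6}:  v_{1} + v_{6} = 3·v_{3} + v_{4} + v_{8} — sig = ⟨2 | 1 1 3⟩
  P={1,7}:  v_{1} + v_{7} = v_{8} + 2·v_{9} — sig = ⟨2 | 1 2⟩
  P={6,9}:  v_{6} + v_{9} = 2·v_{3} — sig = ⟨2 | 2⟩
  P={2,3,8}:  v_{2} + v_{3} + v_{8} = v_{7} — sig = ⟨3 | 1⟩
  P={3,4,7}:  v_{3} + v_{4} + v_{7} = v_{9} — sig = ⟨3 | 1⟩
  P={4,6,7}:  v_{4} + v_{6} + v_{7} = v_{3} — sig = ⟨3 | 1⟩
  P={2,8,9}:  v_{2} + v_{8} + v_{9} = v_{4} + 2·v_{7} — sig = ⟨3 | 1 2⟩
  P={2,4,6,8}:  v_{2} + v_{4} + v_{6} + v_{8} = 0 — sig = ⟨4 | 0⟩
  P={3,4,8,9}:  v_{3} + v_{4} + v_{8} + v_{9} = v_{1} — sig = ⟨4 | 1⟩

Signatures (|P|; sorted positive RHS coefficients), sorted:
    |P|=2: 8 collections, coeffs (), (1,1), (1,1), (1,1,1), (1,1,1), (1,1,3), (1,2), (2)
    |P|=3: 4 collections, coeffs (1), (1), (1), (1,2)
    |P|=4: 2 collections, coeffs (), (1)


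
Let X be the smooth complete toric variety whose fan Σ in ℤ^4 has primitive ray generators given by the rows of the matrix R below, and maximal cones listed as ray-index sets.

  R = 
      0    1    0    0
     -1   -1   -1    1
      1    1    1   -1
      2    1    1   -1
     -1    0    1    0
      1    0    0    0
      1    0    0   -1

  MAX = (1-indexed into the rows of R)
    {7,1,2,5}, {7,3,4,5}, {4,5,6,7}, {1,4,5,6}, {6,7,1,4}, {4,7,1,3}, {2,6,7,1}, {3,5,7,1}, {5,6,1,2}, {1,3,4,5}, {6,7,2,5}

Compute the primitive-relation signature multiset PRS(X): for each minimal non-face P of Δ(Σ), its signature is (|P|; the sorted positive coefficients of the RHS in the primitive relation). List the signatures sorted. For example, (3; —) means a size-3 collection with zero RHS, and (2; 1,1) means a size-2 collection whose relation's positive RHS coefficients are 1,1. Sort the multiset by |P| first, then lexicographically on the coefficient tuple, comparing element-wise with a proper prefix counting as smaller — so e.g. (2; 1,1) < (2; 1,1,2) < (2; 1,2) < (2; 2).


The 5 primitive collections of Σ (r=7, n=4):

  P = {2,3}:  v_{2} + v_{3} = 0  ⟹  sig = (2; —)
  P = {2,4}:  v_{2} + v_{4} = v_{6}  ⟹  sig = (2; 1)
  P = {3,6}:  v_{3} + v_{6} = v_{4}  ⟹  sig = (2; 1)
  P = {1,5,6,7}:  v_{1} + v_{5} + v_{6} + v_{7} = v_{3}  ⟹  sig = (4; 1)
  P = {1,4,5,7}:  v_{1} + v_{4} + v_{5} + v_{7} = 2·v_{3}  ⟹  sig = (4; 2)

Sorted signature multiset PRS(X):
    |P|=2: 3 collections, coeffs (), (1), (1)
    |P|=4: 2 collections, coeffs (1), (2)


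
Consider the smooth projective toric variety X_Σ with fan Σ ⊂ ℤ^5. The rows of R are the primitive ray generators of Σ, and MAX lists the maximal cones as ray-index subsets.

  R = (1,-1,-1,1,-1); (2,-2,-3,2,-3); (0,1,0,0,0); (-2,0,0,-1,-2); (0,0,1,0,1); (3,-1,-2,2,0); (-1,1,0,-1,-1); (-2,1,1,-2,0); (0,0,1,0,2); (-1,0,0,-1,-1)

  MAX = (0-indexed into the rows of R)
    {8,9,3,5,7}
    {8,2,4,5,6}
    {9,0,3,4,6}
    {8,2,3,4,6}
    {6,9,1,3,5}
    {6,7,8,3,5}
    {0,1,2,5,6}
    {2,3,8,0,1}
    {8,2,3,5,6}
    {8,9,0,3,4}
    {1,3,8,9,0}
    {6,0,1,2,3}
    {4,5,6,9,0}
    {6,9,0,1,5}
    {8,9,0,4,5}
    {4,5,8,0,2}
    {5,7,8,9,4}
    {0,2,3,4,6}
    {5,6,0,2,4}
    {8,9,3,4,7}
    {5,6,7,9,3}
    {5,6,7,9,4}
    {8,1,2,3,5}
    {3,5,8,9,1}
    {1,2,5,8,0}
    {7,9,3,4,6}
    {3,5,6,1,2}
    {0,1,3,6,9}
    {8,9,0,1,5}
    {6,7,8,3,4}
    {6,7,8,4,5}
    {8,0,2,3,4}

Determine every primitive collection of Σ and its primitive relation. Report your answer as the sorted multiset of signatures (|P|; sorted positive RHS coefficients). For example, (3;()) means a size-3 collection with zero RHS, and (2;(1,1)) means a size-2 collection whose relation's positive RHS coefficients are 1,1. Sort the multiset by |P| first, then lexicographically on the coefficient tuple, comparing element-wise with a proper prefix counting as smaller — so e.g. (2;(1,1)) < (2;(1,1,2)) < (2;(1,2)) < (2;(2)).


10 collections generate NE(X_Σ); each relation:

  P={0,7}:  v_{0} + v_{7} = v_{9}  ⟹  sig = (2;(1))
  P={2,9}:  v_{2} + v_{9} = v_{6}  ⟹  sig = (2;(1))
  P={1,7}:  v_{1} + v_{7} = v_{3} + v_{5} + v_{9}  ⟹  sig = (2;(1,1,1))
  P={2,7}:  v_{2} + v_{7} = 2·v_{6} + v_{8}  ⟹  sig = (2;(1,2))
  P={1,4}:  v_{1} + v_{4} = 2·v_{0}  ⟹  sig = (2;(2))
  P={0,6,8}:  v_{0} + v_{6} + v_{8} = 0  ⟹  sig = (3;())
  P={0,3,5}:  v_{0} + v_{3} + v_{5} = v_{1}  ⟹  sig = (3;(1))
  P={3,4,5}:  v_{3} + v_{4} + v_{5} = v_{0}  ⟹  sig = (3;(1))
  P={6,8,9}:  v_{6} + v_{8} + v_{9} = v_{7}  ⟹  sig = (3;(1))
  P={1,6,8}:  v_{1} + v_{6} + v_{8} = v_{3} + v_{5}  ⟹  sig = (3;(1,1))

Hence PRS(X_Σ) =
{ (2;(1)) ×2,  (2;(1,1,1)),  (2;(1,2)),  (2;(2)),  (3;()),  (3;(1)) ×3,  (3;(1,1)) }


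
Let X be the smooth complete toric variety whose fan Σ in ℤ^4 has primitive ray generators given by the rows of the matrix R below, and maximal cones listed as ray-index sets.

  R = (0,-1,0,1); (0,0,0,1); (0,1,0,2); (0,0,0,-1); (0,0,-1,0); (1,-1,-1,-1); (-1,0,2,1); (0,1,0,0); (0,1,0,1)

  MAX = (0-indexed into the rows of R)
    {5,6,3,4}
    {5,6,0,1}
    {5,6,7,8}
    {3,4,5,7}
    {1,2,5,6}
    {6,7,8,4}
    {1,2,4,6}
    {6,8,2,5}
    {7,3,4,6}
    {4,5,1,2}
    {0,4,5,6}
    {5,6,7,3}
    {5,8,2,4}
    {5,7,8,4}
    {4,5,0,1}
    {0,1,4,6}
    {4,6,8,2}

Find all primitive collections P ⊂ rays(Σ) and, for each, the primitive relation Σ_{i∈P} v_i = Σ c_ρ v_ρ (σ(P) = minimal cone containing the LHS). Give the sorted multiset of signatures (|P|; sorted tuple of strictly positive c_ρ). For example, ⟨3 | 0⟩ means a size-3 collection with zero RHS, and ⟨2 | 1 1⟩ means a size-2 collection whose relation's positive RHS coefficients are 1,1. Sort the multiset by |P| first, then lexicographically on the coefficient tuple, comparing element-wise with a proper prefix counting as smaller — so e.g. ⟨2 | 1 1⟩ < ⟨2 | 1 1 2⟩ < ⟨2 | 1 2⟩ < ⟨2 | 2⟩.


|primitive collections| = 14. Relations:

  {1,3}:  v_{1} + v_{3} = 0  →  sig = ⟨2 | 0⟩
  {0,7}:  v_{0} + v_{7} = v_{1}  →  sig = ⟨2 | 1⟩
  {1,7}:  v_{1} + v_{7} = v_{8}  →  sig = ⟨2 | 1⟩
  {1,8}:  v_{1} + v_{8} = v_{2}  →  sig = ⟨2 | 1⟩
  {2,3}:  v_{2} + v_{3} = v_{8}  →  sig = ⟨2 | 1⟩
  {3,8}:  v_{3} + v_{8} = v_{7}  →  sig = ⟨2 | 1⟩
  {0,3}:  v_{0} + v_{3} = v_{4} + v_{5} + v_{6}  →  sig = ⟨2 | 1 1 1⟩
  {0,8}:  v_{0} + v_{8} = 2·v_{1}  →  sig = ⟨2 | 2⟩
  {2,7}:  v_{2} + v_{7} = 2·v_{8}  →  sig = ⟨2 | 2⟩
  {0,2}:  v_{0} + v_{2} = 3·v_{1}  →  sig = ⟨2 | 3⟩
  {4,5,6,7}:  v_{4} + v_{5} + v_{6} + v_{7} = 0  →  sig = ⟨4 | 0⟩
  {1,4,5,6}:  v_{1} + v_{4} + v_{5} + v_{6} = v_{0}  →  sig = ⟨4 | 1⟩
  {4,5,6,8}:  v_{4} + v_{5} + v_{6} + v_{8} = v_{1}  →  sig = ⟨4 | 1⟩
  {2,4,5,6}:  v_{2} + v_{4} + v_{5} + v_{6} = 2·v_{1}  →  sig = ⟨4 | 2⟩

Signatures (|P|; sorted positive RHS coefficients), sorted:
[⟨2 | 0⟩, ⟨2 | 1⟩, ⟨2 | 1⟩, ⟨2 | 1⟩, ⟨2 | 1⟩, ⟨2 | 1⟩, ⟨2 | 1 1 1⟩, ⟨2 | 2⟩, ⟨2 | 2⟩, ⟨2 | 3⟩, ⟨4 | 0⟩, ⟨4 | 1⟩, ⟨4 | 1⟩, ⟨4 | 2⟩]


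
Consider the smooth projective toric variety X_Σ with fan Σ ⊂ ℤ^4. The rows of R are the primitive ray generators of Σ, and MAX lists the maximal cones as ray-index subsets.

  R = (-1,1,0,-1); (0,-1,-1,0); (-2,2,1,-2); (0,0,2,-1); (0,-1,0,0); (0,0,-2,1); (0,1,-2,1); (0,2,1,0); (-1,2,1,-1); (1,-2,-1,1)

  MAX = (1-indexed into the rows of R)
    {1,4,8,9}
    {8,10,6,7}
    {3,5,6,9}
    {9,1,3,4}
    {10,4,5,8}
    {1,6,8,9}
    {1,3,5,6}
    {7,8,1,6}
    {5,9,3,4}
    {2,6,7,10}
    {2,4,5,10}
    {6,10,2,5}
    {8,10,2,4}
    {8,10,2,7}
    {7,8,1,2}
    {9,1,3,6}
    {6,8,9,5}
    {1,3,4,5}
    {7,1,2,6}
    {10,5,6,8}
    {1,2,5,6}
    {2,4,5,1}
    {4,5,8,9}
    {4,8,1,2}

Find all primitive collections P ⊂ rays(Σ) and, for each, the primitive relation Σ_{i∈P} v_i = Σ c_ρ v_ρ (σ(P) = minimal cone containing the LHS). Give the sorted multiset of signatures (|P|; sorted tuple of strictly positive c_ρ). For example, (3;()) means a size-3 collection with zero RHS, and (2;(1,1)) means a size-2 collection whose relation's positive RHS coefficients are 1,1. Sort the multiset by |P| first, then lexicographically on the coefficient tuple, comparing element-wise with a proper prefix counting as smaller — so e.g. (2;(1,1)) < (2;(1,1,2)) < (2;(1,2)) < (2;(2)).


Primitive collections (15):

  P = {4,6}:  v_{4} + v_{6} = 0  →  sig = (2;())
  P = {9,10}:  v_{9} + v_{10} = 0  →  sig = (2;())
  P = {1,10}:  v_{1} + v_{10} = v_{2}  →  sig = (2;(1))
  P = {2,9}:  v_{2} + v_{9} = v_{1}  →  sig = (2;(1))
  P = {5,7}:  v_{5} + v_{7} = v_{6}  →  sig = (2;(1))
  P = {3,10}:  v_{3} + v_{10} = v_{1} + v_{5}  →  sig = (2;(1,1))
  P = {4,7}:  v_{4} + v_{7} = v_{2} + v_{8}  →  sig = (2;(1,1))
  P = {3,7}:  v_{3} + v_{7} = v_{1} + v_{6} + v_{9}  →  sig = (2;(1,1,1))
  P = {7,9}:  v_{7} + v_{9} = v_{1} + v_{6} + v_{8}  →  sig = (2;(1,1,1))
  P = {2,3}:  v_{2} + v_{3} = 2·v_{1} + v_{5}  →  sig = (2;(1,2))
  P = {3,8}:  v_{3} + v_{8} = 2·v_{9}  →  sig = (2;(2))
  P = {2,5,8}:  v_{2} + v_{5} + v_{8} = 0  →  sig = (3;())
  P = {1,5,8}:  v_{1} + v_{5} + v_{8} = v_{9}  →  sig = (3;(1))
  P = {1,5,9}:  v_{1} + v_{5} + v_{9} = v_{3}  →  sig = (3;(1))
  P = {2,6,8}:  v_{2} + v_{6} + v_{8} = v_{7}  →  sig = (3;(1))

so the primitive-relation signature multiset is
    |P|=2: 11 collections, coeffs (), (), (1), (1), (1), (1,1), (1,1), (1,1,1), (1,1,1), (1,2), (2)
    |P|=3: 4 collections, coeffs (), (1), (1), (1)


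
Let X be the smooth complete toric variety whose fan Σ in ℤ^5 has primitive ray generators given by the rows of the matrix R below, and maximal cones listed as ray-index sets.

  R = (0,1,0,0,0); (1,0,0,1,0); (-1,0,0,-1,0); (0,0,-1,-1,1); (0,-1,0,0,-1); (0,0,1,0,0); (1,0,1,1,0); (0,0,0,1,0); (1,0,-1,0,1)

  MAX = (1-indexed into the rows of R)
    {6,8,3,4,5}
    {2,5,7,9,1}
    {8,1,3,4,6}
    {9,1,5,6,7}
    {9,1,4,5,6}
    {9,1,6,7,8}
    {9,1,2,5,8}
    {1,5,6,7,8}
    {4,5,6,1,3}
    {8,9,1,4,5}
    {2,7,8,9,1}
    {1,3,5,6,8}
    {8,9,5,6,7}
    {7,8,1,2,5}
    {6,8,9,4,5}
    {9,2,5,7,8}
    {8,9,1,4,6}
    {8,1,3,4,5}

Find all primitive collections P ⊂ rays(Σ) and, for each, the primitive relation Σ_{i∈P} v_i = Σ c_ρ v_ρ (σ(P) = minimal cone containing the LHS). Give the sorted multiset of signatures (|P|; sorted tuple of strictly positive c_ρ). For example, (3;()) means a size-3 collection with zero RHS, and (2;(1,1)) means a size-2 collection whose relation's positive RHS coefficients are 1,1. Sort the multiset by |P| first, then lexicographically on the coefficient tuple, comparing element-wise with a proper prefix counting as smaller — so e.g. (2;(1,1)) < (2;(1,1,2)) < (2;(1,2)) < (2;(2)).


Σ has 9 primitive collections:

  P={2,3}:  v_{2} + v_{3} = 0  →  sig = (2;())
  P={2,4}:  v_{2} + v_{4} = v_{9}  →  sig = (2;(1))
  P={2,6}:  v_{2} + v_{6} = v_{7}  →  sig = (2;(1))
  P={3,7}:  v_{3} + v_{7} = v_{6}  →  sig = (2;(1))
  P={3,9}:  v_{3} + v_{9} = v_{4}  →  sig = (2;(1))
  P={4,7}:  v_{4} + v_{7} = v_{6} + v_{9}  →  sig = (2;(1,1))
  P={1,4,5,6,8}:  v_{1} + v_{4} + v_{5} + v_{6} + v_{8} = 0  →  sig = (5;())
  P={1,5,6,8,9}:  v_{1} + v_{5} + v_{6} + v_{8} + v_{9} = v_{2}  →  sig = (5;(1))
  P={1,5,7,8,9}:  v_{1} + v_{5} + v_{7} + v_{8} + v_{9} = 2·v_{2}  →  sig = (5;(2))

Sorted signature multiset PRS(X):
    |P|=2: 6 collections, coeffs (), (1), (1), (1), (1), (1,1)
    |P|=5: 3 collections, coeffs (), (1), (2)
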